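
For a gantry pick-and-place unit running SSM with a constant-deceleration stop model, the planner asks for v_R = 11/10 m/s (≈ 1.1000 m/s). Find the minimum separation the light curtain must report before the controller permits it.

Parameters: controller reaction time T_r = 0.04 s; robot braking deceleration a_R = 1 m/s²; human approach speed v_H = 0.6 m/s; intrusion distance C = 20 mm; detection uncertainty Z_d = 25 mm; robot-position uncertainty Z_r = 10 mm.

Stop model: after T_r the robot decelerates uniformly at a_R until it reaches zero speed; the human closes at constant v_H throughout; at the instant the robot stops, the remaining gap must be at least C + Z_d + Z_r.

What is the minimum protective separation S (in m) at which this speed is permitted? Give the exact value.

stop time T_s = (11/10)/1 = 1.1000 s
reaction-phase robot travel = 1.1000·0.0400 = 0.0440 m
robot covers 1.1000·1.1000 − ½·1.0000·1.1000² = 0.6050 m while stopping
person approaches 0.6000·(0.0400+1.1000) = 0.6840 m
residual clearance needed = 0.0200+0.0250+0.0100 = 0.0550 m
S_min ≈ 0.0440+0.6050+0.6840+0.0550  ⇒  S_min = 347/250 m

S_min = 347/250 m = 1.3880 m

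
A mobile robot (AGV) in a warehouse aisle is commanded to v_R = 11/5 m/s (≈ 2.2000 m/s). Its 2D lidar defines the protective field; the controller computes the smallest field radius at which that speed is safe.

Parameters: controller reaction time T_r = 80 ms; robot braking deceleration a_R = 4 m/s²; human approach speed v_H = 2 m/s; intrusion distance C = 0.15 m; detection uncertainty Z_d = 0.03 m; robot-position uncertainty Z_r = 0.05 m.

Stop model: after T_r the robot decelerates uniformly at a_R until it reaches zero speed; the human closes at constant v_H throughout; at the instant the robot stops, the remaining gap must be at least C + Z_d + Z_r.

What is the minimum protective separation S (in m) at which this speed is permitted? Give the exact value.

S_min = 2271/1000 m = 2.2710 m

stop time T_s = (11/5)/4 = 0.5500 s
robot covers v_R·T_r = 2.2000·0.0800 = 0.1760 m before braking
robot covers 2.2000·0.5500 − ½·4.0000·0.5500² = 0.6050 m while stopping
person approaches 2.0000·(0.0800+0.5500) = 1.2600 m
residual clearance needed = 0.1500+0.0300+0.0500 = 0.2300 m
S_min ≈ 0.1760+0.6050+1.2600+0.2300  ⇒  S_min = 2271/1000 m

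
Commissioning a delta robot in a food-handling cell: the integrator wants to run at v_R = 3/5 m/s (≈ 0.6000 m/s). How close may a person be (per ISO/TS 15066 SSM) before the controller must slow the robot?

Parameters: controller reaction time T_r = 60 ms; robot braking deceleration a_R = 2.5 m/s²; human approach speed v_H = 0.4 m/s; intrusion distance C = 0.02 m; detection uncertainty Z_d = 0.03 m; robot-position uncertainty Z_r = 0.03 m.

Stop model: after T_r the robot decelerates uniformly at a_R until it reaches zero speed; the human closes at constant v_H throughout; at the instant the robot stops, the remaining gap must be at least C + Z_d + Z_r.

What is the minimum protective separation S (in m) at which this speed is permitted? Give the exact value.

braking lasts T_s = (3/5)/(5/2) = 0.2400 s
reaction-phase robot travel = 0.6000·0.0600 = 0.0360 m
robot under decel: 0.6000²/(2·2.5000) = 0.0720 m
human closes 0.4000·0.3000 = 0.1200 m
residual clearance needed = 0.0200+0.0300+0.0300 = 0.0800 m
S_min ≈ 0.0360+0.0720+0.1200+0.0800  ⇒  S_min = 77/250 m

S_min = 77/250 m = 0.3080 m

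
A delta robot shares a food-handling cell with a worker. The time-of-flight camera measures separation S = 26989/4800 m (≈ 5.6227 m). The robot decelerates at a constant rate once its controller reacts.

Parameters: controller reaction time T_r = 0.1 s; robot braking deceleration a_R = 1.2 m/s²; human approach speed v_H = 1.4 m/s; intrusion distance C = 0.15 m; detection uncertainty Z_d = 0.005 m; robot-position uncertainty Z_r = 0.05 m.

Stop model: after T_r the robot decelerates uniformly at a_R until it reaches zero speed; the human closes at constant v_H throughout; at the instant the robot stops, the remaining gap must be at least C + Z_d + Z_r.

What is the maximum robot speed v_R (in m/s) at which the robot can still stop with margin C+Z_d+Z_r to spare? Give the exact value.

v_R_max = 47/20 m/s = 2.3500 m/s

collect terms ⇒ (5/12)·v_R² + (19/15)·v_R + (-25333/4800) = 0
  disc = (19/15)² − 4·(5/12)·(-25333/4800) = 16641/1600 ; √disc = 129/40
  v_R = (−(19/15) + 129/40) / (2·(5/12)) = 47/20 m/s
check:
stop time T_s = (47/20)/(6/5) = 1.9583 s
robot covers v_R·T_r = 2.3500·0.1000 = 0.2350 m before braking
braking distance = 2.3500²/(2·1.2000) = 2.3010 m
human closes 1.4000·2.0583 = 2.8817 m
C+Z_d+Z_r = 0.1500+0.0050+0.0500 = 0.2050 m
sum ≈ 0.2350+2.3010+2.8817+0.2050 ≈ 5.6227 m = S ✓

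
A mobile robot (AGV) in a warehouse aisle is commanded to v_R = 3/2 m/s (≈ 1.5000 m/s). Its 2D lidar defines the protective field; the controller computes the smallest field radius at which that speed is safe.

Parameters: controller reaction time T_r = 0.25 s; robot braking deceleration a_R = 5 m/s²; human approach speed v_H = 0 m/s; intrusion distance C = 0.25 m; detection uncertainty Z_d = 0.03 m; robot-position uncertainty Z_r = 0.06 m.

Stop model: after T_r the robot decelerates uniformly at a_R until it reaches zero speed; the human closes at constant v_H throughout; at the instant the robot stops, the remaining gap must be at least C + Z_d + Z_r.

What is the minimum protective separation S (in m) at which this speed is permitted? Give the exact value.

braking lasts T_s = (3/2)/5 = 0.3000 s
robot in T_r: 1.5000·0.2500 = 0.3750 m
robot under decel: 1.5000²/(2·5.0000) = 0.2250 m
human over T_r+T_s: 0.0000·(0.2500+0.3000) = 0.0000 m
C+Z_d+Z_r = 0.2500+0.0300+0.0600 = 0.3400 m
S_min ≈ 0.3750+0.2250+0.0000+0.3400  ⇒  S_min = 47/50 m

S_min = 47/50 m = 0.9400 m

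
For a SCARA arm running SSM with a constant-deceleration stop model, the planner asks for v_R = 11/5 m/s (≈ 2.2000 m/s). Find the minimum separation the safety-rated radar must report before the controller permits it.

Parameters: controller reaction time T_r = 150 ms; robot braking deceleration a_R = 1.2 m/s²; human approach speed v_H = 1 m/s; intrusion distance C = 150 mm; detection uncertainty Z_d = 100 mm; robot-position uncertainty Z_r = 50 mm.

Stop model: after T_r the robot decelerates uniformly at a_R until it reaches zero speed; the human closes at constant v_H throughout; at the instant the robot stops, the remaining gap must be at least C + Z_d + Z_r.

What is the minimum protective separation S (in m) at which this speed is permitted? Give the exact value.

S_min = 463/100 m = 4.6300 m

braking lasts T_s = (11/5)/(6/5) = 1.8333 s
robot in T_r: 2.2000·0.1500 = 0.3300 m
robot covers 2.2000·1.8333 − ½·1.2000·1.8333² = 2.0167 m while stopping
human closes 1.0000·1.9833 = 1.9833 m
C+Z_d+Z_r = 0.1500+0.1000+0.0500 = 0.3000 m
S_min ≈ 0.3300+2.0167+1.9833+0.3000  ⇒  S_min = 463/100 m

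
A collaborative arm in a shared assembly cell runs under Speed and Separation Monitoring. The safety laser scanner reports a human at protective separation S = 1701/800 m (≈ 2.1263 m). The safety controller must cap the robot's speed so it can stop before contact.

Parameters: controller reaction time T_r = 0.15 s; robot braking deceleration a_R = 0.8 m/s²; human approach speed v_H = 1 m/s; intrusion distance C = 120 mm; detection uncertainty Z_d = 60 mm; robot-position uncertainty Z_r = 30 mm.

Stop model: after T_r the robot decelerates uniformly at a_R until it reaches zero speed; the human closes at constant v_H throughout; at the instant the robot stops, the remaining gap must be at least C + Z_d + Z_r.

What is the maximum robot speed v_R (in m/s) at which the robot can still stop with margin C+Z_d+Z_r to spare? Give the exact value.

v_R_max = 9/10 m/s = 0.9000 m/s

at the boundary: (5/8)·v² + (7/5)·v + (-1413/800) = 0
  disc = (7/5)² − 4·(5/8)·(-1413/800) = 10201/1600 ; √disc = 101/40
  v_R = (−(7/5) + 101/40) / (2·(5/8)) = 9/10 m/s
check:
stop time T_s = (9/10)/(4/5) = 1.1250 s
robot in T_r: 0.9000·0.1500 = 0.1350 m
braking distance = 0.9000²/(2·0.8000) = 0.5062 m
human closes 1.0000·1.2750 = 1.2750 m
residual clearance needed = 0.1200+0.0600+0.0300 = 0.2100 m
sum ≈ 0.1350+0.5062+1.2750+0.2100 ≈ 2.1263 m = S ✓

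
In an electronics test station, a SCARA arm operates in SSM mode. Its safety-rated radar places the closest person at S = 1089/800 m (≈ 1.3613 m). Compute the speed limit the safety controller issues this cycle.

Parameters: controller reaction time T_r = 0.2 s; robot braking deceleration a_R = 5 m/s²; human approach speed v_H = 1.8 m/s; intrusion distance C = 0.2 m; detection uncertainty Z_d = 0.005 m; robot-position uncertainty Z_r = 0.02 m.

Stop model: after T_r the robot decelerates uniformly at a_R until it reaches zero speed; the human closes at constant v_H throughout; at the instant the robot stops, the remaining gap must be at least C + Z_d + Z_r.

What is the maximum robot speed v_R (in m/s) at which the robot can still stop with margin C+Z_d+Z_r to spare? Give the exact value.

quadratic (1/10)·v² + (14/25)·v + (-621/800) = 0
  disc = (14/25)² − 4·(1/10)·(-621/800) = 6241/10000 ; √disc = 79/100
  v_R = (−(14/25) + 79/100) / (2·(1/10)) = 23/20 m/s
check:
stop time T_s = (23/20)/5 = 0.2300 s
robot covers v_R·T_r = 1.1500·0.2000 = 0.2300 m before braking
robot under decel: 1.1500²/(2·5.0000) = 0.1323 m
person approaches 1.8000·(0.2000+0.2300) = 0.7740 m
C+Z_d+Z_r = 0.2000+0.0050+0.0200 = 0.2250 m
sum ≈ 0.2300+0.1323+0.7740+0.2250 ≈ 1.3613 m = S ✓

v_R_max = 23/20 m/s = 1.1500 m/s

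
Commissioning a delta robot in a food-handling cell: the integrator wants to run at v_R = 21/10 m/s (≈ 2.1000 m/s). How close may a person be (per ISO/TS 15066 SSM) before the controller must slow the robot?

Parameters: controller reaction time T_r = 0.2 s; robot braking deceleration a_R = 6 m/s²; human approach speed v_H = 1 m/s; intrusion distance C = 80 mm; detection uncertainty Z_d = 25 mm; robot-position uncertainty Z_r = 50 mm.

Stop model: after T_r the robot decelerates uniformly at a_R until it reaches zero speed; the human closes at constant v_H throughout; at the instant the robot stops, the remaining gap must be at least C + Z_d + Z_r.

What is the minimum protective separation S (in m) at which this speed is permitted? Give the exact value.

S_min = 597/400 m = 1.4925 m

stop time T_s = (21/10)/6 = 0.3500 s
robot in T_r: 2.1000·0.2000 = 0.4200 m
robot covers 2.1000·0.3500 − ½·6.0000·0.3500² = 0.3675 m while stopping
person approaches 1.0000·(0.2000+0.3500) = 0.5500 m
margins: 0.0800+0.0250+0.0500 = 0.1550 m
S_min ≈ 0.4200+0.3675+0.5500+0.1550  ⇒  S_min = 597/400 m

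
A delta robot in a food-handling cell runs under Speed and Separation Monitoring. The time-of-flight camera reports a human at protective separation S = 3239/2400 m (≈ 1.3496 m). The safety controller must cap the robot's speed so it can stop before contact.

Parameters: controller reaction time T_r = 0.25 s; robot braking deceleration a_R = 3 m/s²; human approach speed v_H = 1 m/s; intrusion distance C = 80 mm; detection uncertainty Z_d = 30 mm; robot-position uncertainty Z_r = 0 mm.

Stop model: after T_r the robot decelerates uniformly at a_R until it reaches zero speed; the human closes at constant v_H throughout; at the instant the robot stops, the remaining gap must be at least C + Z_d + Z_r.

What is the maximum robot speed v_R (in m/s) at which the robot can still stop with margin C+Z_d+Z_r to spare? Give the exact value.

v_R_max = 5/4 m/s = 1.2500 m/s

collect terms ⇒ (1/6)·v_R² + (7/12)·v_R + (-95/96) = 0
  disc = (7/12)² − 4·(1/6)·(-95/96) = 1 ; √disc = 1
  v_R = (−(7/12) + 1) / (2·(1/6)) = 5/4 m/s
check:
T_s = v_R/a_R = (5/4)/3 = 0.4167 s
reaction-phase robot travel = 1.2500·0.2500 = 0.3125 m
robot under decel: 1.2500²/(2·3.0000) = 0.2604 m
human over T_r+T_s: 1.0000·(0.2500+0.4167) = 0.6667 m
margins: 0.0800+0.0300+0.0000 = 0.1100 m
sum ≈ 0.3125+0.2604+0.6667+0.1100 ≈ 1.3496 m = S ✓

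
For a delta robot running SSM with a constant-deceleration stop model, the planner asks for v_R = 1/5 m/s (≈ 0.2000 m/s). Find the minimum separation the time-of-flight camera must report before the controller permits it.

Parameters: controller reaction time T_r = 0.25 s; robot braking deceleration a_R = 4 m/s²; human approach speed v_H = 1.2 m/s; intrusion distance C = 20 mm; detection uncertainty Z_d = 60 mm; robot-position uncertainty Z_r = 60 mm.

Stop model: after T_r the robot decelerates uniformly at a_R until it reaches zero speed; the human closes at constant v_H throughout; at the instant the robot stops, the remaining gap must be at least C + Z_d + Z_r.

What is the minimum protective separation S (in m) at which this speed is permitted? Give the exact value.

S_min = 111/200 m = 0.5550 m

T_s = v_R/a_R = (1/5)/4 = 0.0500 s
reaction-phase robot travel = 0.2000·0.2500 = 0.0500 m
robot under decel: 0.2000²/(2·4.0000) = 0.0050 m
human over T_r+T_s: 1.2000·(0.2500+0.0500) = 0.3600 m
C+Z_d+Z_r = 0.0200+0.0600+0.0600 = 0.1400 m
S_min ≈ 0.0500+0.0050+0.3600+0.1400  ⇒  S_min = 111/200 m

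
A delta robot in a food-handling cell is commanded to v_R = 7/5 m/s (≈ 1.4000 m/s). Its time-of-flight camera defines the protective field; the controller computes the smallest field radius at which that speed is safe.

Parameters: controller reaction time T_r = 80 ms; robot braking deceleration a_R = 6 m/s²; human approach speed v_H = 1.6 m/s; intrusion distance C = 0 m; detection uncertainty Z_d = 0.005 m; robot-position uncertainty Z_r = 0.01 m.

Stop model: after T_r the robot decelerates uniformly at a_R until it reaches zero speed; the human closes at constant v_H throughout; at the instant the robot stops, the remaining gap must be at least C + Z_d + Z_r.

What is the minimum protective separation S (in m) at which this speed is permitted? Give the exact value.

S_min = 19/24 m = 0.7917 m

T_s = v_R/a_R = (7/5)/6 = 0.2333 s
reaction-phase robot travel = 1.4000·0.0800 = 0.1120 m
braking distance = 1.4000²/(2·6.0000) = 0.1633 m
human closes 1.6000·0.3133 = 0.5013 m
residual clearance needed = 0.0000+0.0050+0.0100 = 0.0150 m
S_min ≈ 0.1120+0.1633+0.5013+0.0150  ⇒  S_min = 19/24 m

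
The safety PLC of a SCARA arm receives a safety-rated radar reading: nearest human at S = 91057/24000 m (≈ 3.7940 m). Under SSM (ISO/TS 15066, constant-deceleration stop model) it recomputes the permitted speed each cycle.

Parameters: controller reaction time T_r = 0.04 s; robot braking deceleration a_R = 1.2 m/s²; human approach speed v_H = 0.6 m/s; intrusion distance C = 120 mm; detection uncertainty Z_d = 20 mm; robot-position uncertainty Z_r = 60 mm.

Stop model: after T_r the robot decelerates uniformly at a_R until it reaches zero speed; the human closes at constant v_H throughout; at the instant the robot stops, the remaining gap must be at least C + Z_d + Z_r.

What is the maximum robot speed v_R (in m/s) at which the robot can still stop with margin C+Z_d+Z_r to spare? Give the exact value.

quadratic (5/12)·v² + (27/50)·v + (-85681/24000) = 0
  disc = (27/50)² − 4·(5/12)·(-85681/24000) = 2247001/360000 ; √disc = 1499/600
  v_R = (−(27/50) + 1499/600) / (2·(5/12)) = 47/20 m/s
check:
stop time T_s = (47/20)/(6/5) = 1.9583 s
reaction-phase robot travel = 2.3500·0.0400 = 0.0940 m
robot under decel: 2.3500²/(2·1.2000) = 2.3010 m
person approaches 0.6000·(0.0400+1.9583) = 1.1990 m
C+Z_d+Z_r = 0.1200+0.0200+0.0600 = 0.2000 m
sum ≈ 0.0940+2.3010+1.1990+0.2000 ≈ 3.7940 m = S ✓

v_R_max = 47/20 m/s = 2.3500 m/s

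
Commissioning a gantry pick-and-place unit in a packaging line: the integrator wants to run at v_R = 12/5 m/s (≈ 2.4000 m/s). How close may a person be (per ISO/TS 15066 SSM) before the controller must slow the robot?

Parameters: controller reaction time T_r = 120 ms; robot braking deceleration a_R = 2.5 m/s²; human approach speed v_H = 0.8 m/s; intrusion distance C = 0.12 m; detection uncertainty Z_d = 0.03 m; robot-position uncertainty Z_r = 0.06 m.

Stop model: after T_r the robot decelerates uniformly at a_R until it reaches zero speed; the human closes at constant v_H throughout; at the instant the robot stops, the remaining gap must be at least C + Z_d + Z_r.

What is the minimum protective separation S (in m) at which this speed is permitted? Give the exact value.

T_s = v_R/a_R = (12/5)/(5/2) = 0.9600 s
robot in T_r: 2.4000·0.1200 = 0.2880 m
robot under decel: 2.4000²/(2·2.5000) = 1.1520 m
human closes 0.8000·1.0800 = 0.8640 m
margins: 0.1200+0.0300+0.0600 = 0.2100 m
S_min ≈ 0.2880+1.1520+0.8640+0.2100  ⇒  S_min = 1257/500 m

S_min = 1257/500 m = 2.5140 m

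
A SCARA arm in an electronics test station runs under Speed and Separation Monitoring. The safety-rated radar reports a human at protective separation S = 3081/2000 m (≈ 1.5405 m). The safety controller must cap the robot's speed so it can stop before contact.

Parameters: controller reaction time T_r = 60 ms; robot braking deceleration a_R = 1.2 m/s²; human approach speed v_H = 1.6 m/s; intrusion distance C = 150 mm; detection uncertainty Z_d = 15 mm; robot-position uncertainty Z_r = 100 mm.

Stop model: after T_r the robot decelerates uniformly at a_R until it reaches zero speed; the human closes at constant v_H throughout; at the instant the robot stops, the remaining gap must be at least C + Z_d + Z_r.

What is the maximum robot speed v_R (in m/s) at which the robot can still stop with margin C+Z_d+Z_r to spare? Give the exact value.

v_R_max = 7/10 m/s = 0.7000 m/s

collect terms ⇒ (5/12)·v_R² + (209/150)·v_R + (-2359/2000) = 0
  disc = (209/150)² − 4·(5/12)·(-2359/2000) = 351649/90000 ; √disc = 593/300
  v_R = (−(209/150) + 593/300) / (2·(5/12)) = 7/10 m/s
check:
T_s = v_R/a_R = (7/10)/(6/5) = 0.5833 s
robot covers v_R·T_r = 0.7000·0.0600 = 0.0420 m before braking
braking distance = 0.7000²/(2·1.2000) = 0.2042 m
human over T_r+T_s: 1.6000·(0.0600+0.5833) = 1.0293 m
margins: 0.1500+0.0150+0.1000 = 0.2650 m
sum ≈ 0.0420+0.2042+1.0293+0.2650 ≈ 1.5405 m = S ✓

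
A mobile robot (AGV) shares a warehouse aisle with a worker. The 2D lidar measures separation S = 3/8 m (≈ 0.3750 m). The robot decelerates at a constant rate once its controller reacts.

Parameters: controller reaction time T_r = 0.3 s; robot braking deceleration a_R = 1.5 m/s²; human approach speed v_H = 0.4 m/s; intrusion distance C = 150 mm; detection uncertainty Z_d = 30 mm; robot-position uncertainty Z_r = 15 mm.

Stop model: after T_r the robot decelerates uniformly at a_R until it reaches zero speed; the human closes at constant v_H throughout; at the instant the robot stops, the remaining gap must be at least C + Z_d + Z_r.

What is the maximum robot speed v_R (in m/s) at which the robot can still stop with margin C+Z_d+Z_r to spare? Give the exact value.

quadratic (1/3)·v² + (17/30)·v + (-3/50) = 0
  disc = (17/30)² − 4·(1/3)·(-3/50) = 361/900 ; √disc = 19/30
  v_R = (−(17/30) + 19/30) / (2·(1/3)) = 1/10 m/s
check:
stop time T_s = (1/10)/(3/2) = 0.0667 s
reaction-phase robot travel = 0.1000·0.3000 = 0.0300 m
robot covers 0.1000·0.0667 − ½·1.5000·0.0667² = 0.0033 m while stopping
human closes 0.4000·0.3667 = 0.1467 m
C+Z_d+Z_r = 0.1500+0.0300+0.0150 = 0.1950 m
sum ≈ 0.0300+0.0033+0.1467+0.1950 ≈ 0.3750 m = S ✓

v_R_max = 1/10 m/s = 0.1000 m/s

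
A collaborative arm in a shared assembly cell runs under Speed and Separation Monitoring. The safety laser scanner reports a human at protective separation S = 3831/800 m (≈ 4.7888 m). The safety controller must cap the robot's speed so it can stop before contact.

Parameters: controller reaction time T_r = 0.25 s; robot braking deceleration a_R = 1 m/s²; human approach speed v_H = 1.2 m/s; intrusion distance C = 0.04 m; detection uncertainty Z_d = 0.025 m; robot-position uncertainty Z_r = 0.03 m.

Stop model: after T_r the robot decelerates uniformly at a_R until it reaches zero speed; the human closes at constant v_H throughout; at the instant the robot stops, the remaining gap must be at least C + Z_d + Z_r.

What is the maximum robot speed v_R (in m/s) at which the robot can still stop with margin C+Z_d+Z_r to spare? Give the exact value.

v_R_max = 37/20 m/s = 1.8500 m/s

at the boundary: (1/2)·v² + (29/20)·v + (-703/160) = 0
  disc = (29/20)² − 4·(1/2)·(-703/160) = 1089/100 ; √disc = 33/10
  v_R = (−(29/20) + 33/10) / (2·(1/2)) = 37/20 m/s
check:
stop time T_s = (37/20)/1 = 1.8500 s
robot in T_r: 1.8500·0.2500 = 0.4625 m
braking distance = 1.8500²/(2·1.0000) = 1.7112 m
human closes 1.2000·2.1000 = 2.5200 m
C+Z_d+Z_r = 0.0400+0.0250+0.0300 = 0.0950 m
sum ≈ 0.4625+1.7112+2.5200+0.0950 ≈ 4.7888 m = S ✓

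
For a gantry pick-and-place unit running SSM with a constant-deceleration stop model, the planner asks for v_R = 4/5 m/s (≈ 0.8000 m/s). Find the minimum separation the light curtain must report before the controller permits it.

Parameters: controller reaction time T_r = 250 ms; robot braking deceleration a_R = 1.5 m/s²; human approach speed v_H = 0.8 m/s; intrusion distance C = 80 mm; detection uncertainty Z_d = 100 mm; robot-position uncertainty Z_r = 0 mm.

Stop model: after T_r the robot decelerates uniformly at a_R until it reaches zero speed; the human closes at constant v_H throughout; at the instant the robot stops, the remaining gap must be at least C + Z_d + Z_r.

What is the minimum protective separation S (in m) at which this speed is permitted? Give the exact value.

S_min = 61/50 m = 1.2200 m

T_s = v_R/a_R = (4/5)/(3/2) = 0.5333 s
reaction-phase robot travel = 0.8000·0.2500 = 0.2000 m
robot covers 0.8000·0.5333 − ½·1.5000·0.5333² = 0.2133 m while stopping
human over T_r+T_s: 0.8000·(0.2500+0.5333) = 0.6267 m
margins: 0.0800+0.1000+0.0000 = 0.1800 m
S_min ≈ 0.2000+0.2133+0.6267+0.1800  ⇒  S_min = 61/50 m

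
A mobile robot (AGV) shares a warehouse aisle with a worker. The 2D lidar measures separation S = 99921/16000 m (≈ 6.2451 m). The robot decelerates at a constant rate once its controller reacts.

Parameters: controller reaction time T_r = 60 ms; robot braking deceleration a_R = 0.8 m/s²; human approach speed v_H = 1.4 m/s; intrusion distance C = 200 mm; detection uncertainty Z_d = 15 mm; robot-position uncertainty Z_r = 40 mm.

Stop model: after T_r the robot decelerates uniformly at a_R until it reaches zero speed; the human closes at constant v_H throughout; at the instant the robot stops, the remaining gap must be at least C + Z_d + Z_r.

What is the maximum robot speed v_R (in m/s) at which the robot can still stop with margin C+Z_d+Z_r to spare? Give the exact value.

v_R_max = 39/20 m/s = 1.9500 m/s

at the boundary: (5/8)·v² + (181/100)·v + (-94497/16000) = 0
  disc = (181/100)² − 4·(5/8)·(-94497/16000) = 2886601/160000 ; √disc = 1699/400
  v_R = (−(181/100) + 1699/400) / (2·(5/8)) = 39/20 m/s
check:
stop time T_s = (39/20)/(4/5) = 2.4375 s
robot in T_r: 1.9500·0.0600 = 0.1170 m
robot under decel: 1.9500²/(2·0.8000) = 2.3766 m
person approaches 1.4000·(0.0600+2.4375) = 3.4965 m
C+Z_d+Z_r = 0.2000+0.0150+0.0400 = 0.2550 m
sum ≈ 0.1170+2.3766+3.4965+0.2550 ≈ 6.2451 m = S ✓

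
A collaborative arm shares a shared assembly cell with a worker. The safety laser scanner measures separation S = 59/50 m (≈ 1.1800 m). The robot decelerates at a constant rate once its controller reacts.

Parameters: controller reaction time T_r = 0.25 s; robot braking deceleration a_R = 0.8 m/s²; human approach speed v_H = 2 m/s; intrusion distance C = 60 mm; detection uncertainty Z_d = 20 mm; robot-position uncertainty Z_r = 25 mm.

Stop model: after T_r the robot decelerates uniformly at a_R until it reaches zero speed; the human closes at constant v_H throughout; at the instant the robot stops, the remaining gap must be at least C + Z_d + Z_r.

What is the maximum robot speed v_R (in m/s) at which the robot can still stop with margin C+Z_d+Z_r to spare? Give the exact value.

collect terms ⇒ (5/8)·v_R² + (11/4)·v_R + (-23/40) = 0
  disc = (11/4)² − 4·(5/8)·(-23/40) = 9 ; √disc = 3
  v_R = (−(11/4) + 3) / (2·(5/8)) = 1/5 m/s
check:
stop time T_s = (1/5)/(4/5) = 0.2500 s
robot in T_r: 0.2000·0.2500 = 0.0500 m
robot covers 0.2000·0.2500 − ½·0.8000·0.2500² = 0.0250 m while stopping
human closes 2.0000·0.5000 = 1.0000 m
margins: 0.0600+0.0200+0.0250 = 0.1050 m
sum ≈ 0.0500+0.0250+1.0000+0.1050 ≈ 1.1800 m = S ✓

v_R_max = 1/5 m/s = 0.2000 m/s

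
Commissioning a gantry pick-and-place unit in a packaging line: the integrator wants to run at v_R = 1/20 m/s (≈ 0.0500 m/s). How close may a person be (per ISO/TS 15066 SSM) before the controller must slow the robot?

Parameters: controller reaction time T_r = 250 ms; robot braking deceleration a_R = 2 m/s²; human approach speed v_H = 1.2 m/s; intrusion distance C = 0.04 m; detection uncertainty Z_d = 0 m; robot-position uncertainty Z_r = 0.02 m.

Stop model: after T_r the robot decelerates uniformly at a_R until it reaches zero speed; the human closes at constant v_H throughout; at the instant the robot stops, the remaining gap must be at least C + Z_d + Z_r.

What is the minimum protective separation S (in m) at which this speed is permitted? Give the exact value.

braking lasts T_s = (1/20)/2 = 0.0250 s
robot in T_r: 0.0500·0.2500 = 0.0125 m
braking distance = 0.0500²/(2·2.0000) = 0.0006 m
human closes 1.2000·0.2750 = 0.3300 m
margins: 0.0400+0.0000+0.0200 = 0.0600 m
S_min ≈ 0.0125+0.0006+0.3300+0.0600  ⇒  S_min = 129/320 m

S_min = 129/320 m = 0.4031 m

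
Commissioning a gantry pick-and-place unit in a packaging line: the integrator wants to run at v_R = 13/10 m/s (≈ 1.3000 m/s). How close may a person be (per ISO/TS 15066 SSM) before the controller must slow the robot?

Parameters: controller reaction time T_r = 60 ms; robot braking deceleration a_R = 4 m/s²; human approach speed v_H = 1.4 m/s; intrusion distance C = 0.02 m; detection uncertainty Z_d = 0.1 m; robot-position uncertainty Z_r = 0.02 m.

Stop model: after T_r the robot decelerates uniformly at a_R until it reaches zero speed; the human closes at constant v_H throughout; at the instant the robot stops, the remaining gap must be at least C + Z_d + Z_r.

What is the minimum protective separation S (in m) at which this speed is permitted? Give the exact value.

stop time T_s = (13/10)/4 = 0.3250 s
robot covers v_R·T_r = 1.3000·0.0600 = 0.0780 m before braking
robot under decel: 1.3000²/(2·4.0000) = 0.2112 m
human over T_r+T_s: 1.4000·(0.0600+0.3250) = 0.5390 m
residual clearance needed = 0.0200+0.1000+0.0200 = 0.1400 m
S_min ≈ 0.0780+0.2112+0.5390+0.1400  ⇒  S_min = 3873/4000 m

S_min = 3873/4000 m = 0.9683 m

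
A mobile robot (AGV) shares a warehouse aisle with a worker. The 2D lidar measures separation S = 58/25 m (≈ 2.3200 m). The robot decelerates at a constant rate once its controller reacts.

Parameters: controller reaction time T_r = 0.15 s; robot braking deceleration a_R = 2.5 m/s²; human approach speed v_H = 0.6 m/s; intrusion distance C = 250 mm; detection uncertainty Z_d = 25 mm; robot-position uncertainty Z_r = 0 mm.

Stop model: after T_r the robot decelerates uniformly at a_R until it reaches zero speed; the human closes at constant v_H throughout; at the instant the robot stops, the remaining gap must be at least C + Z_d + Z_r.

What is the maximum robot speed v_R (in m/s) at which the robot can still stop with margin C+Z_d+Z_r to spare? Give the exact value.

v_R_max = 23/10 m/s = 2.3000 m/s

collect terms ⇒ (1/5)·v_R² + (39/100)·v_R + (-391/200) = 0
  disc = (39/100)² − 4·(1/5)·(-391/200) = 17161/10000 ; √disc = 131/100
  v_R = (−(39/100) + 131/100) / (2·(1/5)) = 23/10 m/s
check:
braking lasts T_s = (23/10)/(5/2) = 0.9200 s
reaction-phase robot travel = 2.3000·0.1500 = 0.3450 m
robot covers 2.3000·0.9200 − ½·2.5000·0.9200² = 1.0580 m while stopping
human over T_r+T_s: 0.6000·(0.1500+0.9200) = 0.6420 m
C+Z_d+Z_r = 0.2500+0.0250+0.0000 = 0.2750 m
sum ≈ 0.3450+1.0580+0.6420+0.2750 ≈ 2.3200 m = S ✓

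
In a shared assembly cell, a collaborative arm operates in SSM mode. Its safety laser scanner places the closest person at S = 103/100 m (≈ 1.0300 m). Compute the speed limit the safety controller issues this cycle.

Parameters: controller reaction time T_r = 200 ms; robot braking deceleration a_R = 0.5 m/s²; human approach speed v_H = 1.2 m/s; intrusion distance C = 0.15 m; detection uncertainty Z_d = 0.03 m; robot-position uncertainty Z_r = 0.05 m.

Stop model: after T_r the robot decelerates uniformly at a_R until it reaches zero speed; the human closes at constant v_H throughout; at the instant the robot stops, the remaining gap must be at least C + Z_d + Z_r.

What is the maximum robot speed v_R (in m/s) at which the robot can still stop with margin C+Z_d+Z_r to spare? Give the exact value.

v_R_max = 1/5 m/s = 0.2000 m/s

at the boundary: (1)·v² + (13/5)·v + (-14/25) = 0
  disc = (13/5)² − 4·(1)·(-14/25) = 9 ; √disc = 3
  v_R = (−(13/5) + 3) / (2·(1)) = 1/5 m/s
check:
T_s = v_R/a_R = (1/5)/(1/2) = 0.4000 s
reaction-phase robot travel = 0.2000·0.2000 = 0.0400 m
braking distance = 0.2000²/(2·0.5000) = 0.0400 m
person approaches 1.2000·(0.2000+0.4000) = 0.7200 m
residual clearance needed = 0.1500+0.0300+0.0500 = 0.2300 m
sum ≈ 0.0400+0.0400+0.7200+0.2300 ≈ 1.0300 m = S ✓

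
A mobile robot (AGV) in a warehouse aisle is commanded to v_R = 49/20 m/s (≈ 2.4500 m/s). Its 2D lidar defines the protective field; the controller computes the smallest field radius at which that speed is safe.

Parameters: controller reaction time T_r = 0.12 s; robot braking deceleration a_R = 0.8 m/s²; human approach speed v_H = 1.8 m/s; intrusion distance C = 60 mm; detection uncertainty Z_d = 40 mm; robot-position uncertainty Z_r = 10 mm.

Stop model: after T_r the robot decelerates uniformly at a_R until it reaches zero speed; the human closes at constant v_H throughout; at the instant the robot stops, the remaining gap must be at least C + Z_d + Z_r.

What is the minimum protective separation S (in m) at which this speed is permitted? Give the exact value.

S_min = 31629/3200 m = 9.8841 m

stop time T_s = (49/20)/(4/5) = 3.0625 s
reaction-phase robot travel = 2.4500·0.1200 = 0.2940 m
braking distance = 2.4500²/(2·0.8000) = 3.7516 m
human closes 1.8000·3.1825 = 5.7285 m
C+Z_d+Z_r = 0.0600+0.0400+0.0100 = 0.1100 m
S_min ≈ 0.2940+3.7516+5.7285+0.1100  ⇒  S_min = 31629/3200 m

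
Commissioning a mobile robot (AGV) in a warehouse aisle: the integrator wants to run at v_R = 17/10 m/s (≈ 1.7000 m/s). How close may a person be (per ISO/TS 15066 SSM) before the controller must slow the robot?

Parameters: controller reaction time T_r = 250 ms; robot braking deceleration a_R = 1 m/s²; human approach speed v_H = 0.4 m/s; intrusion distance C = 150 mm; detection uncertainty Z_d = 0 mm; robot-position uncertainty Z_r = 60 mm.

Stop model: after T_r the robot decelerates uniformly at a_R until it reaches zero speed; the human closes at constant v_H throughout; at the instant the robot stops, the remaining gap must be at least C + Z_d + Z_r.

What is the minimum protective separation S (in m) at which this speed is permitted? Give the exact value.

stop time T_s = (17/10)/1 = 1.7000 s
robot covers v_R·T_r = 1.7000·0.2500 = 0.4250 m before braking
robot covers 1.7000·1.7000 − ½·1.0000·1.7000² = 1.4450 m while stopping
human closes 0.4000·1.9500 = 0.7800 m
margins: 0.1500+0.0000+0.0600 = 0.2100 m
S_min ≈ 0.4250+1.4450+0.7800+0.2100  ⇒  S_min = 143/50 m

S_min = 143/50 m = 2.8600 m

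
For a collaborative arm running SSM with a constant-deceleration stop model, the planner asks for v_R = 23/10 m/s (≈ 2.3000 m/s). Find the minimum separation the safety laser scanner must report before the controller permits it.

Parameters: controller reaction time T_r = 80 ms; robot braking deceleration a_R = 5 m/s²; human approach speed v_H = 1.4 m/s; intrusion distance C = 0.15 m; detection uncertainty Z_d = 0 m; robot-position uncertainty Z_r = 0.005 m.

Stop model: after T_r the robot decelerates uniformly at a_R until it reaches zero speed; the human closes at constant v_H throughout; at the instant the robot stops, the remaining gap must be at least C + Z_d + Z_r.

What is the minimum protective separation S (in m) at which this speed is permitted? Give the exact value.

S_min = 203/125 m = 1.6240 m

braking lasts T_s = (23/10)/5 = 0.4600 s
robot covers v_R·T_r = 2.3000·0.0800 = 0.1840 m before braking
braking distance = 2.3000²/(2·5.0000) = 0.5290 m
human closes 1.4000·0.5400 = 0.7560 m
margins: 0.1500+0.0000+0.0050 = 0.1550 m
S_min ≈ 0.1840+0.5290+0.7560+0.1550  ⇒  S_min = 203/125 m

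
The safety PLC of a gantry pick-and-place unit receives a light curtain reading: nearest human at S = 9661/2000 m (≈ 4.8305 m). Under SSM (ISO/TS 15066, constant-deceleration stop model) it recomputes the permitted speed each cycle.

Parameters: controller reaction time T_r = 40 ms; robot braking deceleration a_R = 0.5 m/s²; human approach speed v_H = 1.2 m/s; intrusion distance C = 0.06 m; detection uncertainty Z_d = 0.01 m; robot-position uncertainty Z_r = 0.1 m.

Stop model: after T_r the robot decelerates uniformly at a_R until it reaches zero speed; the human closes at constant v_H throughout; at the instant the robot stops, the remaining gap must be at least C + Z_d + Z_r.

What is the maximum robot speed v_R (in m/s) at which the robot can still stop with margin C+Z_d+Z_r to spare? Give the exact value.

at the boundary: (1)·v² + (61/25)·v + (-369/80) = 0
  disc = (61/25)² − 4·(1)·(-369/80) = 61009/2500 ; √disc = 247/50
  v_R = (−(61/25) + 247/50) / (2·(1)) = 5/4 m/s
check:
T_s = v_R/a_R = (5/4)/(1/2) = 2.5000 s
robot covers v_R·T_r = 1.2500·0.0400 = 0.0500 m before braking
robot under decel: 1.2500²/(2·0.5000) = 1.5625 m
human over T_r+T_s: 1.2000·(0.0400+2.5000) = 3.0480 m
C+Z_d+Z_r = 0.0600+0.0100+0.1000 = 0.1700 m
sum ≈ 0.0500+1.5625+3.0480+0.1700 ≈ 4.8305 m = S ✓

v_R_max = 5/4 m/s = 1.2500 m/s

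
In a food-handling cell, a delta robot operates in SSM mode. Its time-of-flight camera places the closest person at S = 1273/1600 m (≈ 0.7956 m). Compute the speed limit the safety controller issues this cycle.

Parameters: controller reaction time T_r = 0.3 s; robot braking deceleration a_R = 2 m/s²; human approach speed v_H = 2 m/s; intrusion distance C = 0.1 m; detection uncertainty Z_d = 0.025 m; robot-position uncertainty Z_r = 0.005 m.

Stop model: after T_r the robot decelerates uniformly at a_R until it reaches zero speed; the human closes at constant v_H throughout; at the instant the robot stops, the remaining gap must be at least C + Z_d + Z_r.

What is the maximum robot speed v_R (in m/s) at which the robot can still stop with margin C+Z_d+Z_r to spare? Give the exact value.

v_R_max = 1/20 m/s = 0.0500 m/s

at the boundary: (1/4)·v² + (13/10)·v + (-21/320) = 0
  disc = (13/10)² − 4·(1/4)·(-21/320) = 2809/1600 ; √disc = 53/40
  v_R = (−(13/10) + 53/40) / (2·(1/4)) = 1/20 m/s
check:
braking lasts T_s = (1/20)/2 = 0.0250 s
robot in T_r: 0.0500·0.3000 = 0.0150 m
braking distance = 0.0500²/(2·2.0000) = 0.0006 m
human closes 2.0000·0.3250 = 0.6500 m
margins: 0.1000+0.0250+0.0050 = 0.1300 m
sum ≈ 0.0150+0.0006+0.6500+0.1300 ≈ 0.7956 m = S ✓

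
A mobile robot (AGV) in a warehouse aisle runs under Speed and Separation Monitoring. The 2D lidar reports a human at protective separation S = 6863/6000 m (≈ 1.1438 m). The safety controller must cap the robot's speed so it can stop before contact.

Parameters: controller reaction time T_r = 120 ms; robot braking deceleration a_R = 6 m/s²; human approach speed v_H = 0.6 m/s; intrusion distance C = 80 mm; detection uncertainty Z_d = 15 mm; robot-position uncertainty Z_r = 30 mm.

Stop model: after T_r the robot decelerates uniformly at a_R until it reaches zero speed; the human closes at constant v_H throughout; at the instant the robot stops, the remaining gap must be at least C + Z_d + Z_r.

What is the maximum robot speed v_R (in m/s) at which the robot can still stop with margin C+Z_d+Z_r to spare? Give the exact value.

quadratic (1/12)·v² + (11/50)·v + (-5681/6000) = 0
  disc = (11/50)² − 4·(1/12)·(-5681/6000) = 32761/90000 ; √disc = 181/300
  v_R = (−(11/50) + 181/300) / (2·(1/12)) = 23/10 m/s
check:
stop time T_s = (23/10)/6 = 0.3833 s
reaction-phase robot travel = 2.3000·0.1200 = 0.2760 m
braking distance = 2.3000²/(2·6.0000) = 0.4408 m
human over T_r+T_s: 0.6000·(0.1200+0.3833) = 0.3020 m
residual clearance needed = 0.0800+0.0150+0.0300 = 0.1250 m
sum ≈ 0.2760+0.4408+0.3020+0.1250 ≈ 1.1438 m = S ✓

v_R_max = 23/10 m/s = 2.3000 m/s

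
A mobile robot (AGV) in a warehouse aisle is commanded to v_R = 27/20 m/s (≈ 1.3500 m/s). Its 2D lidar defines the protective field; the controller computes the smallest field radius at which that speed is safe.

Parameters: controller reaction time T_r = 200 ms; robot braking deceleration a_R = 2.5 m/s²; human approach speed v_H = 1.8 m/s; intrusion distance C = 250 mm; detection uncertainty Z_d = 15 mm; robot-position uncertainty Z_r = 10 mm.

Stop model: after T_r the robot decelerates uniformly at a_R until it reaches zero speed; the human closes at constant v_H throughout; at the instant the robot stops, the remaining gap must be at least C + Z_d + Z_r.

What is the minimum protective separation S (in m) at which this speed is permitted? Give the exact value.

S_min = 4483/2000 m = 2.2415 m

stop time T_s = (27/20)/(5/2) = 0.5400 s
reaction-phase robot travel = 1.3500·0.2000 = 0.2700 m
robot under decel: 1.3500²/(2·2.5000) = 0.3645 m
human over T_r+T_s: 1.8000·(0.2000+0.5400) = 1.3320 m
residual clearance needed = 0.2500+0.0150+0.0100 = 0.2750 m
S_min ≈ 0.2700+0.3645+1.3320+0.2750  ⇒  S_min = 4483/2000 m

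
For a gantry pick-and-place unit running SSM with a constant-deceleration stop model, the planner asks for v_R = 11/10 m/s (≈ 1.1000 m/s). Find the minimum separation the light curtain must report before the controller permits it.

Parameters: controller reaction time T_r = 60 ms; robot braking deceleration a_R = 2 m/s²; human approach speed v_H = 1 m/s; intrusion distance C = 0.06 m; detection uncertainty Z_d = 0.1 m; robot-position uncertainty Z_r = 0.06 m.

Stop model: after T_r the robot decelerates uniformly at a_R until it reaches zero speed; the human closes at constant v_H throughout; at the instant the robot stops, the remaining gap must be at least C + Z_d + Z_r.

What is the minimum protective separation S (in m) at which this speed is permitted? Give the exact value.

S_min = 2397/2000 m = 1.1985 m

T_s = v_R/a_R = (11/10)/2 = 0.5500 s
reaction-phase robot travel = 1.1000·0.0600 = 0.0660 m
braking distance = 1.1000²/(2·2.0000) = 0.3025 m
human closes 1.0000·0.6100 = 0.6100 m
residual clearance needed = 0.0600+0.1000+0.0600 = 0.2200 m
S_min ≈ 0.0660+0.3025+0.6100+0.2200  ⇒  S_min = 2397/2000 m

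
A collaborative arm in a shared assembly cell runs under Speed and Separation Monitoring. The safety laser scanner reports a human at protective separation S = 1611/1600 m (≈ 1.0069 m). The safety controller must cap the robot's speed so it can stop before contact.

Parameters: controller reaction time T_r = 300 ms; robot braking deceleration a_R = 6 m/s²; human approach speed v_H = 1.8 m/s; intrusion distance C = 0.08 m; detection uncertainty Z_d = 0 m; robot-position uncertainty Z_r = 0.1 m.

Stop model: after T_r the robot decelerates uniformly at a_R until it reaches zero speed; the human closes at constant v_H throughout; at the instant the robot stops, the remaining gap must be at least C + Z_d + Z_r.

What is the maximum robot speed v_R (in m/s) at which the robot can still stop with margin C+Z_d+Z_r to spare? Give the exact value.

at the boundary: (1/12)·v² + (3/5)·v + (-459/1600) = 0
  disc = (3/5)² − 4·(1/12)·(-459/1600) = 729/1600 ; √disc = 27/40
  v_R = (−(3/5) + 27/40) / (2·(1/12)) = 9/20 m/s
check:
T_s = v_R/a_R = (9/20)/6 = 0.0750 s
robot in T_r: 0.4500·0.3000 = 0.1350 m
robot covers 0.4500·0.0750 − ½·6.0000·0.0750² = 0.0169 m while stopping
human over T_r+T_s: 1.8000·(0.3000+0.0750) = 0.6750 m
C+Z_d+Z_r = 0.0800+0.0000+0.1000 = 0.1800 m
sum ≈ 0.1350+0.0169+0.6750+0.1800 ≈ 1.0069 m = S ✓

v_R_max = 9/20 m/s = 0.4500 m/s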